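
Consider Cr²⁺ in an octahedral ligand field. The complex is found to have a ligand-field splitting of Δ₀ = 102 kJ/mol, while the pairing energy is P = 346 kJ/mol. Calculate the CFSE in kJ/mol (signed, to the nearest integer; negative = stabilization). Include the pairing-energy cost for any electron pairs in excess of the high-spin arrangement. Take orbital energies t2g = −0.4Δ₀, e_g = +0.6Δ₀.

Group 6 minus oxidation state +2 gives a d⁴ configuration for Cr²⁺.
Δ₀ < P, so pairing is avoided: the ground state is high-spin.
Filling d⁴ accordingly: t2g^3 e_g^1.
Orbital CFSE = -0.6Δ₀ = -0.6 × 102 = -61 kJ/mol.
High-spin has no excess pairs, so no pairing correction applies.

-61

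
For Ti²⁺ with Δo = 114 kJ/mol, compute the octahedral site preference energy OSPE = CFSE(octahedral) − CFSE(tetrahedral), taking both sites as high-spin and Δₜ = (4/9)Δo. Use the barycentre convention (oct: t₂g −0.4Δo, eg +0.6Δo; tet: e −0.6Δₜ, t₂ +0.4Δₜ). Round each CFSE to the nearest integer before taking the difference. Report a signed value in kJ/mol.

-30

Ti sits in group 4; removing 2 electrons leaves Ti²⁺ with 4 − 2 = 2 d electrons.
Octahedral (high-spin): t₂g² eg⁰, CFSE = 2(−0.4) + 0(+0.6) = -0.8Δo = -0.8 × 114 = -91 kJ/mol.
Tetrahedral e² t₂⁰ gives -1.2Δₜ = -1.2 × (4/9) × 114 = -61 kJ/mol.
OSPE = CFSE(oct) − CFSE(tet) = -91 − (-61) = -30 kJ/mol.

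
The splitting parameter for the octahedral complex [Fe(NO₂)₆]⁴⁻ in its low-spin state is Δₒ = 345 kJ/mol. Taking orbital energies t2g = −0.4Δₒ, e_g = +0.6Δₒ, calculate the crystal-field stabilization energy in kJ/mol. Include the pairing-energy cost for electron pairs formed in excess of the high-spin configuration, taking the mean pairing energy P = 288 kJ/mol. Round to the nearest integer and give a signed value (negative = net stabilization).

-252

Each NO₂⁻ contributes -1; 6 × (-1) = -6. With overall charge -4, Fe is in the +2 oxidation state.
Group 8 minus oxidation state +2 gives a d⁶ configuration for Fe²⁺.
Electron filling gives t2g^6 e_g^0.
CFSE(orbital) = 6×(-0.4Δₒ) + 0×(0.6Δₒ) = -2.4Δₒ; with Δₒ = 345 kJ/mol that is -828 kJ/mol.
Relative to high-spin t2g^4 e_g^2 (1 paired), the low-spin configuration has 2 additional pairs, contributing +2 × 288 = +576 kJ/mol.
Overall CFSE = -828 + 576 = -252 kJ/mol.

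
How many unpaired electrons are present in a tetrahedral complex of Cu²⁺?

Cu²⁺: group 11, so d-count = 11 − 2 = 9.
Tetrahedral fields are weak (Δₜ ≈ 4/9 Δₒ), so electrons fill high-spin.
Configuration: e^4 t2^5, giving 1 unpaired electron.

1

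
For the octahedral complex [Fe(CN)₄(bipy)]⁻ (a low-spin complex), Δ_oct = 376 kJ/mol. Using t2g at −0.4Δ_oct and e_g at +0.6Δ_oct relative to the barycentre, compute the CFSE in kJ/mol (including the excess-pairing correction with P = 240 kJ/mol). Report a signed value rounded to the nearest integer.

-272

Ligand charges: 4×(-1) from CN⁻ and 1×(+0) from bipy sum to -4; with overall charge -1, Fe is +3.
Fe is in group 8, so Fe³⁺ is d⁵ (8 − 3 = 5).
Configuration: t2g^5 e_g^0.
CFSE(orbital) = 5×(-0.4Δ_oct) + 0×(0.6Δ_oct) = -2.0Δ_oct; with Δ_oct = 376 kJ/mol that is -752 kJ/mol.
Pairing penalty: 2 pairs vs 0 in the high-spin reference → 2 extra × P = 480 kJ/mol.
Net CFSE = -752 + 480 = -272 kJ/mol.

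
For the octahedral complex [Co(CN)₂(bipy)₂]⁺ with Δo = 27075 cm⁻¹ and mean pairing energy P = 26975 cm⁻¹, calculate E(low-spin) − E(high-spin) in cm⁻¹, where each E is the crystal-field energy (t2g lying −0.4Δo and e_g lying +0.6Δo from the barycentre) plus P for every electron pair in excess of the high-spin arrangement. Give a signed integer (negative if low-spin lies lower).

Ligand charges: 2×(-1) from CN⁻ and 2×(+0) from bipy sum to -2; with overall charge +1, Co is +3.
Co sits in group 9; removing 3 electrons leaves Co³⁺ with 9 − 3 = 6 d electrons.
High-spin d⁶ fills as t2g^4 e_g^2 with CFSE 4(−0.4) + 2(+0.6) = -0.4Δo = -10830 cm⁻¹.
Low-spin: t2g^6 e_g^0, orbital CFSE = -2.4Δo = -64980 cm⁻¹; plus 2 excess pairs × P = +53950 cm⁻¹; total -11030 cm⁻¹.
The difference is -11030 − (-10830) = -200 cm⁻¹, so low-spin lies lower.

-200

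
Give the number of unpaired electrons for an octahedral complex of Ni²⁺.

2

Ni is in group 10, so Ni²⁺ is d⁸ (10 − 2 = 8).
For octahedral d⁸ the high- and low-spin configurations coincide.
Configuration: t₂g⁶ eg², giving 2 unpaired electrons.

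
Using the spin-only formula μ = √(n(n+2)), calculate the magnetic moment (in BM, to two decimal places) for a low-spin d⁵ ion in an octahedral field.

1.73 BM

Configuration: t2g^5 e_g^0 → 1 unpaired electron.
μ(spin-only) = √[1(1+2)] = √3 ≈ 1.73 BM.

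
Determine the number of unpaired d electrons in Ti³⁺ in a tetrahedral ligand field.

1

Ti is in group 4, so Ti³⁺ is d¹ (4 − 3 = 1).
Tetrahedral splitting is small, so the complex is high-spin.
Configuration: e¹ t₂⁰, giving 1 unpaired electron.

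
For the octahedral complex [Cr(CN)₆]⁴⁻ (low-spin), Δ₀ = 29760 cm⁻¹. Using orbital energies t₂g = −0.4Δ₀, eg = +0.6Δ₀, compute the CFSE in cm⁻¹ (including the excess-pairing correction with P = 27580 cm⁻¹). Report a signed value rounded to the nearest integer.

-20036

Each CN⁻ contributes -1; 6 × (-1) = -6. With overall charge -4, Cr is in the +2 oxidation state.
Cr is in group 6, so Cr²⁺ is d⁴ (6 − 2 = 4).
The d⁴ electrons fill as t₂g⁴ eg⁰.
The orbital stabilization is -1.6Δ₀ = -1.6 × 29760 = -47616 cm⁻¹.
Pairing penalty: 1 pair vs 0 in the high-spin reference → 1 extra × P = 27580 cm⁻¹.
Overall CFSE = -47616 + 27580 = -20036 cm⁻¹.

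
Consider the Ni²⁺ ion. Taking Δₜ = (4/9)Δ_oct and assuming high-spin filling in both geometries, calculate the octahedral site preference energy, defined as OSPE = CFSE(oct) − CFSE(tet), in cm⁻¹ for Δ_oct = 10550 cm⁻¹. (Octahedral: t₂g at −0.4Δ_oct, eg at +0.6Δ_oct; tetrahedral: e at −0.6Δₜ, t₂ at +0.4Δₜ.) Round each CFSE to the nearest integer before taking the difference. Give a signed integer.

-8909

Ni is in group 10, so Ni²⁺ is d⁸ (10 − 2 = 8).
Octahedral (high-spin): t2g^6 e_g^2, CFSE = 6(−0.4) + 2(+0.6) = -1.2Δ_oct = -1.2 × 10550 = -12660 cm⁻¹.
In a tetrahedral site the filling is e^4 t2^4: CFSE(tet) = -0.8Δₜ = -0.8 × (4/9)(10550) = -3751 cm⁻¹.
OSPE = CFSE(oct) − CFSE(tet) = -12660 − (-3751) = -8909 cm⁻¹.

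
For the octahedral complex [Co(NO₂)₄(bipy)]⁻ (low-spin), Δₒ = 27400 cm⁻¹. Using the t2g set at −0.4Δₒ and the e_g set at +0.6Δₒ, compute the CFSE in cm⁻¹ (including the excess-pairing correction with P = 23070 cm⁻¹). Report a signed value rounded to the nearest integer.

-19620

Ligand charges: 4×(-1) from NO₂⁻ and 1×(+0) from bipy sum to -4; with overall charge -1, Co is +3.
Group 9 minus oxidation state +3 gives a d⁶ configuration for Co³⁺.
Configuration: t2g^6 e_g^0.
CFSE(orbital) = 6×(-0.4Δₒ) + 0×(0.6Δₒ) = -2.4Δₒ; with Δₒ = 27400 cm⁻¹ that is -65760 cm⁻¹.
High-spin d⁶ would be t2g^4 e_g^2 with 1 pair; low-spin has 3, so 2 excess pairs cost +2P = +46140 cm⁻¹.
Net CFSE = -65760 + 46140 = -19620 cm⁻¹.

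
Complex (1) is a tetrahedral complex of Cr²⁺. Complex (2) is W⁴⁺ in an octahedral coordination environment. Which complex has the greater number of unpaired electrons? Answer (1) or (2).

(1): Group 6 minus oxidation state +2 gives a d⁴ configuration for Cr²⁺; With tetrahedral geometry the complex is necessarily high-spin; e^2 t2^2 → 4 unpaired.
(2): W sits in group 6; removing 4 electrons leaves W⁴⁺ with 6 − 4 = 2 d electrons; t2g^2 e_g^0 → 2 unpaired.
So (1) has more unpaired electrons.

(1)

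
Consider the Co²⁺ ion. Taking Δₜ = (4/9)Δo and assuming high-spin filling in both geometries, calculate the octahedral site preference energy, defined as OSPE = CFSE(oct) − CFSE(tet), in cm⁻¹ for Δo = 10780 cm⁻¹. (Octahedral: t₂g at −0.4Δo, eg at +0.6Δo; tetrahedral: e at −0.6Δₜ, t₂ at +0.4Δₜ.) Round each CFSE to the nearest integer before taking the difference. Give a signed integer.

Co is in group 9, so Co²⁺ is d⁷ (9 − 2 = 7).
Octahedral high-spin t₂g⁵ eg²: CFSE = -0.8 × 10780 = -8624 cm⁻¹.
Tetrahedral e⁴ t₂³ gives -1.2Δₜ = -1.2 × (4/9) × 10780 = -5749 cm⁻¹.
OSPE = -8624 − (-5749) = -2875 cm⁻¹.

-2875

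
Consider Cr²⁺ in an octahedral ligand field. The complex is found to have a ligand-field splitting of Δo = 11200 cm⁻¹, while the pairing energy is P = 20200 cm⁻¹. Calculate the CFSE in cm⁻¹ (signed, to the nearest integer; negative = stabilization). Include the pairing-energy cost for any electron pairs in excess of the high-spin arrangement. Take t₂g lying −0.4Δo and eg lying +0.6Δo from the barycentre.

-6720

Cr is in group 6, so Cr²⁺ is d⁴ (6 − 2 = 4).
Since Δo = 11200 cm⁻¹ < P = 20200 cm⁻¹, the complex adopts the high-spin configuration.
Filling d⁴ accordingly: t₂g³ eg¹.
Orbital CFSE = -0.6Δo = -0.6 × 11200 = -6720 cm⁻¹.
High-spin has no excess pairs, so no pairing correction applies.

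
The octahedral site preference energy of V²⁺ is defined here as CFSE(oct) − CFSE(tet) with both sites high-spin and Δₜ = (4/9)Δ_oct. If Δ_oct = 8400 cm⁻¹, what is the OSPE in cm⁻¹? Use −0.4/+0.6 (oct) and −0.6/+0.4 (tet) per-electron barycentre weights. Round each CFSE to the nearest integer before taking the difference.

Group 5 minus oxidation state +2 gives a d³ configuration for V²⁺.
Octahedral high-spin t₂g³ eg⁰: CFSE = -1.2 × 8400 = -10080 cm⁻¹.
Tetrahedral: e² t₂¹, CFSE = 2(−0.6) + 1(+0.4) = -0.8Δₜ = -0.8 × (4/9) × 8400 = -2987 cm⁻¹.
OSPE = CFSE(oct) − CFSE(tet) = -10080 − (-2987) = -7093 cm⁻¹.

-7093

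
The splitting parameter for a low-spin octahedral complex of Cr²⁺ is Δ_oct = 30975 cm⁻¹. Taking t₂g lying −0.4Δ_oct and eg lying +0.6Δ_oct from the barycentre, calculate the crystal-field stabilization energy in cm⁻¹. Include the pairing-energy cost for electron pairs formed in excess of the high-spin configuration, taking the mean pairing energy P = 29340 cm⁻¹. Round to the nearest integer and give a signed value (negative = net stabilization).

-20220

Cr sits in group 6; removing 2 electrons leaves Cr²⁺ with 6 − 2 = 4 d electrons.
Configuration: t₂g⁴ eg⁰.
The orbital stabilization is -1.6Δ_oct = -1.6 × 30975 = -49560 cm⁻¹.
High-spin d⁴ would be t₂g³ eg¹ with 0 pairs; low-spin has 1, so 1 excess pair costs +1P = +29340 cm⁻¹.
Combining: -49560 + 29340 = -20220 cm⁻¹.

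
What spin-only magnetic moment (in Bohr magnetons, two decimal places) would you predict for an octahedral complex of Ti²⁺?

2.83 Bohr magnetons

Ti is in group 4, so Ti²⁺ is d² (4 − 2 = 2).
For octahedral d² the high- and low-spin configurations coincide.
Configuration: t2g^2 e_g^0 → 2 unpaired electrons.
μ(spin-only) = √[2(2+2)] = √8 ≈ 2.83 Bohr magnetons.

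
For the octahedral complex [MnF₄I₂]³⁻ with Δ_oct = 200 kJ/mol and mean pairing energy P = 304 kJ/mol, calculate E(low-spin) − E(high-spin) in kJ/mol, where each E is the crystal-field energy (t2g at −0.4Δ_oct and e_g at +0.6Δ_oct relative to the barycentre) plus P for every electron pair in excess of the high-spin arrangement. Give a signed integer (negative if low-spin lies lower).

Ligand charges: 4×(-1) from F⁻ and 2×(-1) from I⁻ sum to -6; with overall charge -3, Mn is +3.
Mn³⁺: group 7, so d-count = 7 − 3 = 4.
In the high-spin limit (t2g^3 e_g^1) the orbital term is -0.6Δ_oct = -120 kJ/mol, with no excess pairing.
Low-spin t2g^4 e_g^0 gives -1.6Δ_oct = -320 kJ/mol, but forming 1 extra pair costs 1P = 304 kJ/mol, so E(LS) = -320 + 304 = -16 kJ/mol.
E(LS) − E(HS) = -16 − (-120) = 104 kJ/mol.

104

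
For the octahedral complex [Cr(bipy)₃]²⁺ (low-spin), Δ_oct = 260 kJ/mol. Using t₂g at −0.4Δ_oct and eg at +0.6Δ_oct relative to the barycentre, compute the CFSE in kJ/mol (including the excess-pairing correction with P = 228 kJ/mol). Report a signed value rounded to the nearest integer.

-188

bipy is neutral, so the +2 overall charge sits on Cr: oxidation state +2.
Cr sits in group 6; removing 2 electrons leaves Cr²⁺ with 6 − 2 = 4 d electrons.
The d⁴ electrons fill as t₂g⁴ eg⁰.
Orbital CFSE = 4(-0.4) + 0(0.6) = -1.6Δ_oct = -1.6 × 260 = -416 kJ/mol.
Relative to high-spin t₂g³ eg¹ (0 paired), the low-spin configuration has 1 additional pair, contributing +1 × 228 = +228 kJ/mol.
Overall CFSE = -416 + 228 = -188 kJ/mol.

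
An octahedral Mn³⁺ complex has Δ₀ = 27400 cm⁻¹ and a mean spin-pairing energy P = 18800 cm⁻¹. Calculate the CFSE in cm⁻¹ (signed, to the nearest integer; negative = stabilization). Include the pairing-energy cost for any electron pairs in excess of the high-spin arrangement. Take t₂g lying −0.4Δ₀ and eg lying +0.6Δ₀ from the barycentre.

Mn is in group 7, so Mn³⁺ is d⁴ (7 − 3 = 4).
Δ₀ > P, so pairing is preferred: the ground state is low-spin.
Configuration: t₂g⁴ eg⁰.
Orbital CFSE = -1.6Δ₀ = -1.6 × 27400 = -43840 cm⁻¹.
Excess pairs vs high-spin: 1 − 0 = 1; pairing cost = +18800 cm⁻¹.
Net CFSE = -43840 + 18800 = -25040 cm⁻¹.

-25040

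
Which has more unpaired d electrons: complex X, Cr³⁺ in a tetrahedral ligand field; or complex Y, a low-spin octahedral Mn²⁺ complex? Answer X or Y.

X: Cr³⁺: group 6, so d-count = 6 − 3 = 3; With tetrahedral geometry the complex is necessarily high-spin; e^2 t2^1 → 3 unpaired.
Y: Group 7 minus oxidation state +2 gives a d⁵ configuration for Mn²⁺; t₂g⁵ eg⁰ → 1 unpaired.
So X has more unpaired electrons.

X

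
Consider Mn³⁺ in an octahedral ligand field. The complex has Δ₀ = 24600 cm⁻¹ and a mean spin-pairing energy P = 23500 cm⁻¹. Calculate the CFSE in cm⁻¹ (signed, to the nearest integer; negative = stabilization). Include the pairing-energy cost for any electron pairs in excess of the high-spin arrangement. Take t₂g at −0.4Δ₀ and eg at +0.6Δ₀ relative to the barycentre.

Group 7 minus oxidation state +3 gives a d⁴ configuration for Mn³⁺.
Here Δ₀ > P (24600 > 23500), so the low-spin state is favoured.
Configuration: t₂g⁴ eg⁰.
Orbital CFSE = -1.6Δ₀ = -1.6 × 24600 = -39360 cm⁻¹.
Excess pairs vs high-spin: 1 − 0 = 1; pairing cost = +23500 cm⁻¹.
Net CFSE = -39360 + 23500 = -15860 cm⁻¹.

-15860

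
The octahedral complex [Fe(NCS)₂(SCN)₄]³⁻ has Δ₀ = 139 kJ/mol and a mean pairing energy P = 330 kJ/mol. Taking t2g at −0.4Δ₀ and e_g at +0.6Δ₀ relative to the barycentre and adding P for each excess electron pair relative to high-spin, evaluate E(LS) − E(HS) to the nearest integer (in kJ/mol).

382

Ligand charges: 2×(-1) from NCS⁻ and 4×(-1) from SCN⁻ sum to -6; with overall charge -3, Fe is +3.
Group 8 minus oxidation state +3 gives a d⁵ configuration for Fe³⁺.
In the high-spin limit (t2g^3 e_g^2) the orbital term is 0.0Δ₀ = 0 kJ/mol, with no excess pairing.
Low-spin: t2g^5 e_g^0, orbital CFSE = -2.0Δ₀ = -278 kJ/mol; plus 2 excess pairs × P = +660 kJ/mol; total 382 kJ/mol.
E(LS) − E(HS) = 382 − (0) = 382 kJ/mol.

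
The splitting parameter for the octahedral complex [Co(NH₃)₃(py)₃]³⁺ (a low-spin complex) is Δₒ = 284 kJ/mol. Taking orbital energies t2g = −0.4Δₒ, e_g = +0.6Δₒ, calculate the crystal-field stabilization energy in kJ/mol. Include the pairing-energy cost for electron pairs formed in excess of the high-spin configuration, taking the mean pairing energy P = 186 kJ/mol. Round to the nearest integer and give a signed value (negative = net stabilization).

-310

Ligand charges: 3×(+0) from NH₃ and 3×(+0) from py sum to +0; with overall charge +3, Co is +3.
Co³⁺: group 9, so d-count = 9 − 3 = 6.
The d⁶ electrons fill as t2g^6 e_g^0.
Orbital CFSE = 6(-0.4) + 0(0.6) = -2.4Δₒ = -2.4 × 284 = -682 kJ/mol.
Relative to high-spin t2g^4 e_g^2 (1 paired), the low-spin configuration has 2 additional pairs, contributing +2 × 186 = +372 kJ/mol.
Combining: -682 + 372 = -310 kJ/mol.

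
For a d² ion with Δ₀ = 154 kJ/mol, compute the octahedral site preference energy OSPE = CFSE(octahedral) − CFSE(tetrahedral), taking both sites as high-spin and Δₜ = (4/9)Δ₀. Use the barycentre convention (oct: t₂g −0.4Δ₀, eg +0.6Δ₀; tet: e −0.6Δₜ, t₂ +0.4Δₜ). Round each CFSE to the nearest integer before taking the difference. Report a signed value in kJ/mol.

-41

Octahedral (high-spin): t2g^2 e_g^0, CFSE = 2(−0.4) + 0(+0.6) = -0.8Δ₀ = -0.8 × 154 = -123 kJ/mol.
In a tetrahedral site the filling is e^2 t2^0: CFSE(tet) = -1.2Δₜ = -1.2 × (4/9)(154) = -82 kJ/mol.
Subtracting, OSPE = -123 − (-82) = -41 kJ/mol.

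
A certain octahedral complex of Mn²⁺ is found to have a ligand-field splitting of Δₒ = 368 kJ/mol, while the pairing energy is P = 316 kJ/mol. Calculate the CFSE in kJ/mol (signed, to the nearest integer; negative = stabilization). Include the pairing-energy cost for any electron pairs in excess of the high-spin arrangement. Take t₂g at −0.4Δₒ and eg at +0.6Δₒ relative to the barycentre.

Mn sits in group 7; removing 2 electrons leaves Mn²⁺ with 7 − 2 = 5 d electrons.
Since Δₒ = 368 kJ/mol > P = 316 kJ/mol, the complex adopts the low-spin configuration.
That gives t₂g⁵ eg⁰.
Orbital CFSE = -2.0Δₒ = -2.0 × 368 = -736 kJ/mol.
Excess pairs vs high-spin: 2 − 0 = 2; pairing cost = +632 kJ/mol.
Net CFSE = -736 + 632 = -104 kJ/mol.

-104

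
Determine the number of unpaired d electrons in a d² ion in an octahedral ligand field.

For octahedral d² the high- and low-spin configurations coincide.
Configuration: t₂g² eg⁰, giving 2 unpaired electrons.

2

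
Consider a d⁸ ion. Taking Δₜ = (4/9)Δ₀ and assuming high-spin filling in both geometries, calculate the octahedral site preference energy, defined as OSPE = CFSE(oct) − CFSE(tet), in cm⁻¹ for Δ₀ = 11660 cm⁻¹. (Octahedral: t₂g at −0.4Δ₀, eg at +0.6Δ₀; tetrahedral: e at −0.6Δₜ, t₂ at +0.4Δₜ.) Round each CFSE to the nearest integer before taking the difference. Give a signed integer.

-9846

In an octahedral site d⁸ (HS) is t₂g⁶ eg², giving CFSE(oct) = -1.2Δ₀ = -13992 cm⁻¹.
Tetrahedral e⁴ t₂⁴ gives -0.8Δₜ = -0.8 × (4/9) × 11660 = -4146 cm⁻¹.
Subtracting, OSPE = -13992 − (-4146) = -9846 cm⁻¹.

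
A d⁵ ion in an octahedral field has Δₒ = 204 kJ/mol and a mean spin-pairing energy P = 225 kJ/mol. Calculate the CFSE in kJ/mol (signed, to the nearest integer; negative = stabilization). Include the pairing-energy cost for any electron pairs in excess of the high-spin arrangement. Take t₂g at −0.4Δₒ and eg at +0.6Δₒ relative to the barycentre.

Here Δₒ < P (204 < 225), so the high-spin state is favoured.
Configuration: t₂g³ eg².
Orbital CFSE = 0.0Δₒ = 0.0 × 204 = 0 kJ/mol.
High-spin has no excess pairs, so no pairing correction applies.

0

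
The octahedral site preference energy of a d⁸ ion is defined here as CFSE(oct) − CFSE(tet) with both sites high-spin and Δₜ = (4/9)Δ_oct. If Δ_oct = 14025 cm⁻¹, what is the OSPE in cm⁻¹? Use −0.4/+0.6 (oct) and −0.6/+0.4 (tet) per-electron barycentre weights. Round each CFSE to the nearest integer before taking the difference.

-11843

Octahedral high-spin t₂g⁶ eg²: CFSE = -1.2 × 14025 = -16830 cm⁻¹.
Tetrahedral e⁴ t₂⁴ gives -0.8Δₜ = -0.8 × (4/9) × 14025 = -4987 cm⁻¹.
Subtracting, OSPE = -16830 − (-4987) = -11843 cm⁻¹.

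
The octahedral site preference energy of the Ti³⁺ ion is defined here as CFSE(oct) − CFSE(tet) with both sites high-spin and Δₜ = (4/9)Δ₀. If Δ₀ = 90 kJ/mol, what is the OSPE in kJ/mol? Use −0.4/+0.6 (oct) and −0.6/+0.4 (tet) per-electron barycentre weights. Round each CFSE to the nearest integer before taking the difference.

-12

Ti is in group 4, so Ti³⁺ is d¹ (4 − 3 = 1).
Octahedral (high-spin): t₂g¹ eg⁰, CFSE = 1(−0.4) + 0(+0.6) = -0.4Δ₀ = -0.4 × 90 = -36 kJ/mol.
In a tetrahedral site the filling is e¹ t₂⁰: CFSE(tet) = -0.6Δₜ = -0.6 × (4/9)(90) = -24 kJ/mol.
Subtracting, OSPE = -36 − (-24) = -12 kJ/mol.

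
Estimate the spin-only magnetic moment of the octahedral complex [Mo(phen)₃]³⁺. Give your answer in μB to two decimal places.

phen is neutral, so the +3 overall charge sits on Mo: oxidation state +3.
Mo sits in group 6; removing 3 electrons leaves Mo³⁺ with 6 − 3 = 3 d electrons.
For octahedral d³ the high- and low-spin configurations coincide.
Configuration: t₂g³ eg⁰ → 3 unpaired electrons.
μ(spin-only) = √[3(3+2)] = √15 ≈ 3.87 μB.

3.87 μB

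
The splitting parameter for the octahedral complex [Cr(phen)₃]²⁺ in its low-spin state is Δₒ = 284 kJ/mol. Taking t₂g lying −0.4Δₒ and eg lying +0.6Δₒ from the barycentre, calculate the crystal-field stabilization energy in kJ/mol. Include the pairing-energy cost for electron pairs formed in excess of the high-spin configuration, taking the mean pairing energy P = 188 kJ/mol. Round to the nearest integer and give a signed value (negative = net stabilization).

phen is neutral, so the +2 overall charge sits on Cr: oxidation state +2.
Cr is in group 6, so Cr²⁺ is d⁴ (6 − 2 = 4).
Configuration: t₂g⁴ eg⁰.
The orbital stabilization is -1.6Δₒ = -1.6 × 284 = -454 kJ/mol.
Pairing penalty: 1 pair vs 0 in the high-spin reference → 1 extra × P = 188 kJ/mol.
Net CFSE = -454 + 188 = -266 kJ/mol.

-266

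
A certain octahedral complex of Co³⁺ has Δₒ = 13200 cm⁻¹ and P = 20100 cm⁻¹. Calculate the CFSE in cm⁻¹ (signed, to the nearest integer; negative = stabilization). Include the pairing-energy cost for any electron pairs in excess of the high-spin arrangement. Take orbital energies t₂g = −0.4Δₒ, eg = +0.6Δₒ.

Co sits in group 9; removing 3 electrons leaves Co³⁺ with 9 − 3 = 6 d electrons.
Here Δₒ < P (13200 < 20100), so the high-spin state is favoured.
That gives t₂g⁴ eg².
Orbital CFSE = -0.4Δₒ = -0.4 × 13200 = -5280 cm⁻¹.
High-spin has no excess pairs, so no pairing correction applies.

-5280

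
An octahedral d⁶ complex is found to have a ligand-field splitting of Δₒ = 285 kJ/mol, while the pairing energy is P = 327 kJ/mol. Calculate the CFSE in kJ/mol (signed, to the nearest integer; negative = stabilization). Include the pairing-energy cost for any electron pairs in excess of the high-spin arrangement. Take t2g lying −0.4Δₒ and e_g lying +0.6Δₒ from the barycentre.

Here Δₒ < P (285 < 327), so the high-spin state is favoured.
Filling d⁶ accordingly: t2g^4 e_g^2.
Orbital CFSE = -0.4Δₒ = -0.4 × 285 = -114 kJ/mol.
High-spin has no excess pairs, so no pairing correction applies.

-114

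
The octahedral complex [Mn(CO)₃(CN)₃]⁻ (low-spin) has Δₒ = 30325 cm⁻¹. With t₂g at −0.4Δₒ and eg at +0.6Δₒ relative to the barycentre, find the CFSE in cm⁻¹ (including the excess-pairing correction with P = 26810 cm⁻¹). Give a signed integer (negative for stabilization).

Ligand charges: 3×(+0) from CO and 3×(-1) from CN⁻ sum to -3; with overall charge -1, Mn is +2.
Mn²⁺: group 7, so d-count = 7 − 2 = 5.
The d⁵ electrons fill as t₂g⁵ eg⁰.
Orbital CFSE = 5(-0.4) + 0(0.6) = -2.0Δₒ = -2.0 × 30325 = -60650 cm⁻¹.
Relative to high-spin t₂g³ eg² (0 paired), the low-spin configuration has 2 additional pairs, contributing +2 × 26810 = +53620 cm⁻¹.
Combining: -60650 + 53620 = -7030 cm⁻¹.

-7030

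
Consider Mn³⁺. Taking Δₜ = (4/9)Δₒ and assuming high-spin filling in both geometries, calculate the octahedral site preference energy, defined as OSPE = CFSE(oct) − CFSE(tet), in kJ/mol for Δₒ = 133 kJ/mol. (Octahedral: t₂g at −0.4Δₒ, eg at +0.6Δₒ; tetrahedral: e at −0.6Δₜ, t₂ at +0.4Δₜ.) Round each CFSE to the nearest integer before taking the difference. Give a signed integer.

-56

Mn sits in group 7; removing 3 electrons leaves Mn³⁺ with 7 − 3 = 4 d electrons.
Octahedral high-spin t₂g³ eg¹: CFSE = -0.6 × 133 = -80 kJ/mol.
Tetrahedral: e² t₂², CFSE = 2(−0.6) + 2(+0.4) = -0.4Δₜ = -0.4 × (4/9) × 133 = -24 kJ/mol.
OSPE = -80 − (-24) = -56 kJ/mol.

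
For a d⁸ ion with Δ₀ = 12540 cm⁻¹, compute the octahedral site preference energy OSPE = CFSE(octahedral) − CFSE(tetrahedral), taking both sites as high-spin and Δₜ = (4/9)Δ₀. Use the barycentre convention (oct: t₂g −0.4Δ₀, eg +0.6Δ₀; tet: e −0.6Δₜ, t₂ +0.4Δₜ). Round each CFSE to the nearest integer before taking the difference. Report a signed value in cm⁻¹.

Octahedral (high-spin): t₂g⁶ eg², CFSE = 6(−0.4) + 2(+0.6) = -1.2Δ₀ = -1.2 × 12540 = -15048 cm⁻¹.
Tetrahedral: e⁴ t₂⁴, CFSE = 4(−0.6) + 4(+0.4) = -0.8Δₜ = -0.8 × (4/9) × 12540 = -4459 cm⁻¹.
Subtracting, OSPE = -15048 − (-4459) = -10589 cm⁻¹.

-10589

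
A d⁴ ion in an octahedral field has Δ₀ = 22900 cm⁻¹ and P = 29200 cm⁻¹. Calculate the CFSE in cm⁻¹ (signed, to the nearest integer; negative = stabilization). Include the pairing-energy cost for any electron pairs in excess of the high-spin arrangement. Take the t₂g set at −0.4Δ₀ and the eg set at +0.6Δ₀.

Since Δ₀ = 22900 cm⁻¹ < P = 29200 cm⁻¹, the complex adopts the high-spin configuration.
Filling d⁴ accordingly: t₂g³ eg¹.
Orbital CFSE = -0.6Δ₀ = -0.6 × 22900 = -13740 cm⁻¹.
High-spin has no excess pairs, so no pairing correction applies.

-13740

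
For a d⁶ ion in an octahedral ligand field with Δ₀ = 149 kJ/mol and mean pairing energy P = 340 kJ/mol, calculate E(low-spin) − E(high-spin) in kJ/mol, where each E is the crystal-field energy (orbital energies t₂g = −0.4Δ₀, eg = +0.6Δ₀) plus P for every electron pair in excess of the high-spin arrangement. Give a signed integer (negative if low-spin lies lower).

High-spin: t₂g⁴ eg², CFSE = -0.4Δ₀ = -60 kJ/mol.
Low-spin: t₂g⁶ eg⁰, orbital CFSE = -2.4Δ₀ = -358 kJ/mol; plus 2 excess pairs × P = +680 kJ/mol; total 322 kJ/mol.
E(LS) − E(HS) = 322 − (-60) = 382 kJ/mol.

382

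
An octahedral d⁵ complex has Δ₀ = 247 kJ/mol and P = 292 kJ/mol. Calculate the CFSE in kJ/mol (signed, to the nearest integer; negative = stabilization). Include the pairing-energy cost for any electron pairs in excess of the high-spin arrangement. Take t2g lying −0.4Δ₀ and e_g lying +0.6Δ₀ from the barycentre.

0

Δ₀ < P, so pairing is avoided: the ground state is high-spin.
Configuration: t2g^3 e_g^2.
Orbital CFSE = 0.0Δ₀ = 0.0 × 247 = 0 kJ/mol.
High-spin has no excess pairs, so no pairing correction applies.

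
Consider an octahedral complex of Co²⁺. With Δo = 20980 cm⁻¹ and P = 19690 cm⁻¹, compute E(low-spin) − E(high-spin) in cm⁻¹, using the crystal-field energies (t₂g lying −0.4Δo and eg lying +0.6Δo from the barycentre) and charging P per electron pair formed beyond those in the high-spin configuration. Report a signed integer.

Co sits in group 9; removing 2 electrons leaves Co²⁺ with 9 − 2 = 7 d electrons.
High-spin d⁷ fills as t₂g⁵ eg² with CFSE 5(−0.4) + 2(+0.6) = -0.8Δo = -16784 cm⁻¹.
Low-spin t₂g⁶ eg¹ gives -1.8Δo = -37764 cm⁻¹, but forming 1 extra pair costs 1P = 19690 cm⁻¹, so E(LS) = -37764 + 19690 = -18074 cm⁻¹.
Thus E(LS) − E(HS) = -1290 cm⁻¹.

-1290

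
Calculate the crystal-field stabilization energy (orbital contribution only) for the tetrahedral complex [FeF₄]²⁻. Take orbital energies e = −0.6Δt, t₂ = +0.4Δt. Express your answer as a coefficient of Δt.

Each F⁻ contributes -1; 4 × (-1) = -4. With overall charge -2, Fe is in the +2 oxidation state.
Fe is in group 8, so Fe²⁺ is d⁶ (8 − 2 = 6).
Tetrahedral fields are weak (Δₜ ≈ 4/9 Δₒ), so electrons fill high-spin.
Configuration: e³ t₂³.
CFSE = 3(-0.6Δt) + 3(0.4Δt) = -1.8Δt + 1.2Δt = -0.6Δt.

-0.6 Δt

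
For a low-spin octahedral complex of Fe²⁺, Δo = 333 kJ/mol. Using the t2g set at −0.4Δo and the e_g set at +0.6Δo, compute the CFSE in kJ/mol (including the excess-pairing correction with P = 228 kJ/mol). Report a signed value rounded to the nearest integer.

Fe²⁺: group 8, so d-count = 8 − 2 = 6.
Configuration: t2g^6 e_g^0.
CFSE(orbital) = 6×(-0.4Δo) + 0×(0.6Δo) = -2.4Δo; with Δo = 333 kJ/mol that is -799 kJ/mol.
High-spin d⁶ would be t2g^4 e_g^2 with 1 pair; low-spin has 3, so 2 excess pairs cost +2P = +456 kJ/mol.
Net CFSE = -799 + 456 = -343 kJ/mol.

-343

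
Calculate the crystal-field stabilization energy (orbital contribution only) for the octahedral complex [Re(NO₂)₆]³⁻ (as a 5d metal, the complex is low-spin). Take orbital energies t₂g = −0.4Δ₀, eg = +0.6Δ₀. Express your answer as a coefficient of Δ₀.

Each NO₂⁻ contributes -1; 6 × (-1) = -6. With overall charge -3, Re is in the +3 oxidation state.
Re sits in group 7; removing 3 electrons leaves Re³⁺ with 7 − 3 = 4 d electrons.
Configuration: t₂g⁴ eg⁰.
CFSE = 4(-0.4Δ₀) + 0(0.6Δ₀) = -1.6Δ₀ + 0.0Δ₀ = -1.6Δ₀.

-1.6 Δ₀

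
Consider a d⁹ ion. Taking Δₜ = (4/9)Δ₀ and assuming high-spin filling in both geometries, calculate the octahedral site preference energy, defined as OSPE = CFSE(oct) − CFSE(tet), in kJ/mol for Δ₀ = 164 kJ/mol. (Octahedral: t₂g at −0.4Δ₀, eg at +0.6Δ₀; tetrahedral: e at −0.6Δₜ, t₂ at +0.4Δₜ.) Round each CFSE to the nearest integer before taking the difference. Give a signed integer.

-69

Octahedral high-spin t₂g⁶ eg³: CFSE = -0.6 × 164 = -98 kJ/mol.
Tetrahedral: e⁴ t₂⁵, CFSE = 4(−0.6) + 5(+0.4) = -0.4Δₜ = -0.4 × (4/9) × 164 = -29 kJ/mol.
OSPE = -98 − (-29) = -69 kJ/mol.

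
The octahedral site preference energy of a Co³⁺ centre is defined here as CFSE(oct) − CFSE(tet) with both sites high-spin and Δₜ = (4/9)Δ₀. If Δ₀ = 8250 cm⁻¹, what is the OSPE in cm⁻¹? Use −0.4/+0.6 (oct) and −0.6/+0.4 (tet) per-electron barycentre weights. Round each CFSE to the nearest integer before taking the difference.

-1100

Group 9 minus oxidation state +3 gives a d⁶ configuration for Co³⁺.
Octahedral (high-spin): t₂g⁴ eg², CFSE = 4(−0.4) + 2(+0.6) = -0.4Δ₀ = -0.4 × 8250 = -3300 cm⁻¹.
Tetrahedral: e³ t₂³, CFSE = 3(−0.6) + 3(+0.4) = -0.6Δₜ = -0.6 × (4/9) × 8250 = -2200 cm⁻¹.
OSPE = -3300 − (-2200) = -1100 cm⁻¹.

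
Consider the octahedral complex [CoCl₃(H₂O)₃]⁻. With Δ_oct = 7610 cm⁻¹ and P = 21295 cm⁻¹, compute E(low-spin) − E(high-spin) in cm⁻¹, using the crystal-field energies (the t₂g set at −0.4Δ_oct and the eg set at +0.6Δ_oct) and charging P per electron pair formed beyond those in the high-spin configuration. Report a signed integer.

13685

Ligand charges: 3×(-1) from Cl⁻ and 3×(+0) from H₂O sum to -3; with overall charge -1, Co is +2.
Co sits in group 9; removing 2 electrons leaves Co²⁺ with 9 − 2 = 7 d electrons.
High-spin: t₂g⁵ eg², CFSE = -0.8Δ_oct = -6088 cm⁻¹.
Low-spin: t₂g⁶ eg¹, orbital CFSE = -1.8Δ_oct = -13698 cm⁻¹; plus 1 excess pair × P = +21295 cm⁻¹; total 7597 cm⁻¹.
E(LS) − E(HS) = 7597 − (-6088) = 13685 cm⁻¹.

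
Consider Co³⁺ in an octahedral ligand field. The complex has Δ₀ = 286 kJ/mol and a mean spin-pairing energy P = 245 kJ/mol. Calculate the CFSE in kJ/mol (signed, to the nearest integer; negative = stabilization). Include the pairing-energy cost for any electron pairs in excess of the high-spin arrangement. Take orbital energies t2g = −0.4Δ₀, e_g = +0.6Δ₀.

Co³⁺: group 9, so d-count = 9 − 3 = 6.
Δ₀ > P, so pairing is preferred: the ground state is low-spin.
That gives t2g^6 e_g^0.
Orbital CFSE = -2.4Δ₀ = -2.4 × 286 = -686 kJ/mol.
Excess pairs vs high-spin: 3 − 1 = 2; pairing cost = +490 kJ/mol.
Net CFSE = -686 + 490 = -196 kJ/mol.

-196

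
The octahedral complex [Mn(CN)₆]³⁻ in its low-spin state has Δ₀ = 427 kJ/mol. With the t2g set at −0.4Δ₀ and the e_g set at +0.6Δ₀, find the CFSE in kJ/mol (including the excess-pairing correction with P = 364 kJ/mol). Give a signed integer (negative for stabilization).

Each CN⁻ contributes -1; 6 × (-1) = -6. With overall charge -3, Mn is in the +3 oxidation state.
Mn sits in group 7; removing 3 electrons leaves Mn³⁺ with 7 − 3 = 4 d electrons.
The d⁴ electrons fill as t2g^4 e_g^0.
The orbital stabilization is -1.6Δ₀ = -1.6 × 427 = -683 kJ/mol.
High-spin d⁴ would be t2g^3 e_g^1 with 0 pairs; low-spin has 1, so 1 excess pair costs +1P = +364 kJ/mol.
Combining: -683 + 364 = -319 kJ/mol.

-319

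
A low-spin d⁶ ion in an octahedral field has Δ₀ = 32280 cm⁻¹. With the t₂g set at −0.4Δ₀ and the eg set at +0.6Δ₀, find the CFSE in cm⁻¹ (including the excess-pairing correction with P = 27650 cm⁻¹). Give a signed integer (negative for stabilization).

Electron filling gives t₂g⁶ eg⁰.
CFSE(orbital) = 6×(-0.4Δ₀) + 0×(0.6Δ₀) = -2.4Δ₀; with Δ₀ = 32280 cm⁻¹ that is -77472 cm⁻¹.
High-spin d⁶ would be t₂g⁴ eg² with 1 pair; low-spin has 3, so 2 excess pairs cost +2P = +55300 cm⁻¹.
Combining: -77472 + 55300 = -22172 cm⁻¹.

-22172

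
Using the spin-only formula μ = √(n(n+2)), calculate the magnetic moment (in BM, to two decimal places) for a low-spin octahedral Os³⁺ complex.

Os³⁺: group 8, so d-count = 8 − 3 = 5.
Configuration: t₂g⁵ eg⁰ → 1 unpaired electron.
μ(spin-only) = √[1(1+2)] = √3 ≈ 1.73 BM.

1.73 BM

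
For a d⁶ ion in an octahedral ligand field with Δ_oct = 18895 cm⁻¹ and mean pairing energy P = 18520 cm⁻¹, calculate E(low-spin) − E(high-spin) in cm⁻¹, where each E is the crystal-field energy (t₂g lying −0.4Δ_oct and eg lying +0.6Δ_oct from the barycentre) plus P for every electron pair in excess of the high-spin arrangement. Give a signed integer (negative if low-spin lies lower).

In the high-spin limit (t₂g⁴ eg²) the orbital term is -0.4Δ_oct = -7558 cm⁻¹, with no excess pairing.
For low-spin the configuration is t₂g⁶ eg⁰: orbital energy -2.4 × 18895 = -45348 cm⁻¹, and 2 additional pairs relative to high-spin add 37040 cm⁻¹, giving -8308 cm⁻¹.
E(LS) − E(HS) = -8308 − (-7558) = -750 cm⁻¹.

-750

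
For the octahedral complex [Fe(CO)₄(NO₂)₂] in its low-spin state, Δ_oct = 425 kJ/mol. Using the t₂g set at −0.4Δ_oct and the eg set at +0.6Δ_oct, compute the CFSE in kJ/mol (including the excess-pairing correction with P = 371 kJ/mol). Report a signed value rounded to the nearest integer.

Ligand charges: 4×(+0) from CO and 2×(-1) from NO₂⁻ sum to -2; with overall charge +0, Fe is +2.
Group 8 minus oxidation state +2 gives a d⁶ configuration for Fe²⁺.
Electron filling gives t₂g⁶ eg⁰.
Orbital CFSE = 6(-0.4) + 0(0.6) = -2.4Δ_oct = -2.4 × 425 = -1020 kJ/mol.
Relative to high-spin t₂g⁴ eg² (1 paired), the low-spin configuration has 2 additional pairs, contributing +2 × 371 = +742 kJ/mol.
Overall CFSE = -1020 + 742 = -278 kJ/mol.

-278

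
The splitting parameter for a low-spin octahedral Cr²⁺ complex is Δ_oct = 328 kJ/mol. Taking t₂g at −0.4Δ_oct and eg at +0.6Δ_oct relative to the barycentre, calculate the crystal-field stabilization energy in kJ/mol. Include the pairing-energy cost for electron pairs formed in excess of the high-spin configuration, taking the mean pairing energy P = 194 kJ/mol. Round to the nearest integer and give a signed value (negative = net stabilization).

Group 6 minus oxidation state +2 gives a d⁴ configuration for Cr²⁺.
Configuration: t₂g⁴ eg⁰.
CFSE(orbital) = 4×(-0.4Δ_oct) + 0×(0.6Δ_oct) = -1.6Δ_oct; with Δ_oct = 328 kJ/mol that is -525 kJ/mol.
High-spin d⁴ would be t₂g³ eg¹ with 0 pairs; low-spin has 1, so 1 excess pair costs +1P = +194 kJ/mol.
Combining: -525 + 194 = -331 kJ/mol.

-331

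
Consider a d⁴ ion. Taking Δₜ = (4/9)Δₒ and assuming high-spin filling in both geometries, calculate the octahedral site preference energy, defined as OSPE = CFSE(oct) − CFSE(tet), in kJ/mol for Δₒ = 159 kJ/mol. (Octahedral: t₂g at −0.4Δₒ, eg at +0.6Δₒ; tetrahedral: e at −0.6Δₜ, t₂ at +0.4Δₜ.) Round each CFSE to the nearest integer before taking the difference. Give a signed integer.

Octahedral high-spin t2g^3 e_g^1: CFSE = -0.6 × 159 = -95 kJ/mol.
Tetrahedral: e^2 t2^2, CFSE = 2(−0.6) + 2(+0.4) = -0.4Δₜ = -0.4 × (4/9) × 159 = -28 kJ/mol.
Subtracting, OSPE = -95 − (-28) = -67 kJ/mol.

-67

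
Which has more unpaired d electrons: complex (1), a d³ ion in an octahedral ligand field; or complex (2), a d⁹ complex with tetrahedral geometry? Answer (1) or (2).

(1)

(1): t2g^3 e_g^0 → 3 unpaired.
(2): Tetrahedral fields are weak (Δₜ ≈ 4/9 Δₒ), so electrons fill high-spin; e⁴ t₂⁵ → 1 unpaired.
So (1) has more unpaired electrons.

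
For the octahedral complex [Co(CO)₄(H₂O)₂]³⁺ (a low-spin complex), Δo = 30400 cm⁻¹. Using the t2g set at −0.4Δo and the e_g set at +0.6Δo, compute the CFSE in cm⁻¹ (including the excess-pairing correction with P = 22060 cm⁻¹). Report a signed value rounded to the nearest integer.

-28840

Ligand charges: 4×(+0) from CO and 2×(+0) from H₂O sum to +0; with overall charge +3, Co is +3.
Co³⁺: group 9, so d-count = 9 − 3 = 6.
Electron filling gives t2g^6 e_g^0.
CFSE(orbital) = 6×(-0.4Δo) + 0×(0.6Δo) = -2.4Δo; with Δo = 30400 cm⁻¹ that is -72960 cm⁻¹.
Relative to high-spin t2g^4 e_g^2 (1 paired), the low-spin configuration has 2 additional pairs, contributing +2 × 22060 = +44120 cm⁻¹.
Overall CFSE = -72960 + 44120 = -28840 cm⁻¹.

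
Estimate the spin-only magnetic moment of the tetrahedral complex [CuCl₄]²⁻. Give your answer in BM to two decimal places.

1.73 BM

Each Cl⁻ contributes -1; 4 × (-1) = -4. With overall charge -2, Cu is in the +2 oxidation state.
Cu sits in group 11; removing 2 electrons leaves Cu²⁺ with 11 − 2 = 9 d electrons.
Tetrahedral splitting is small, so the complex is high-spin.
Configuration: e^4 t2^5 → 1 unpaired electron.
μ(spin-only) = √[1(1+2)] = √3 ≈ 1.73 BM.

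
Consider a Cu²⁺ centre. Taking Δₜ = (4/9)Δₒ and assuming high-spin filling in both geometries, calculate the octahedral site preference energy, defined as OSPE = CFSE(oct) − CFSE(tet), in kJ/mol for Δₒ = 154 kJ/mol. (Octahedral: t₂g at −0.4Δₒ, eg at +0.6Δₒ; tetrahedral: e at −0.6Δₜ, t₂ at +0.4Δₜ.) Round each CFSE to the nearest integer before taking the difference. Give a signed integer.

Cu is in group 11, so Cu²⁺ is d⁹ (11 − 2 = 9).
In an octahedral site d⁹ (HS) is t₂g⁶ eg³, giving CFSE(oct) = -0.6Δₒ = -92 kJ/mol.
In a tetrahedral site the filling is e⁴ t₂⁵: CFSE(tet) = -0.4Δₜ = -0.4 × (4/9)(154) = -27 kJ/mol.
Subtracting, OSPE = -92 − (-27) = -65 kJ/mol.

-65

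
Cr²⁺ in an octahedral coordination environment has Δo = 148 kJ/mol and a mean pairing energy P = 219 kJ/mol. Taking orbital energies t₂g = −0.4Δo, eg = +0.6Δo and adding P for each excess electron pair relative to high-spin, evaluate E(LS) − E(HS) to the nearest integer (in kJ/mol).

Cr sits in group 6; removing 2 electrons leaves Cr²⁺ with 6 − 2 = 4 d electrons.
In the high-spin limit (t₂g³ eg¹) the orbital term is -0.6Δo = -89 kJ/mol, with no excess pairing.
For low-spin the configuration is t₂g⁴ eg⁰: orbital energy -1.6 × 148 = -237 kJ/mol, and 1 additional pair relative to high-spin adds 219 kJ/mol, giving -18 kJ/mol.
E(LS) − E(HS) = -18 − (-89) = 71 kJ/mol.

71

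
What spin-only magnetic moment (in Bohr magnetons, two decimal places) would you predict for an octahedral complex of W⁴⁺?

W sits in group 6; removing 4 electrons leaves W⁴⁺ with 6 − 4 = 2 d electrons.
Configuration: t₂g² eg⁰ → 2 unpaired electrons.
μ(spin-only) = √[2(2+2)] = √8 ≈ 2.83 Bohr magnetons.

2.83 Bohr magnetons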